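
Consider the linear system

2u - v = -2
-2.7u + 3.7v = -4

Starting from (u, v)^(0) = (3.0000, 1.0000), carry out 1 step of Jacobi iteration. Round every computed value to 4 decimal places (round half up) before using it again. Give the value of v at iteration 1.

Iteration 1:
  u = (-2 - (-1)·1.0000) / (2) = -0.5000
  v = (-4 - (-2.7)·3.0000) / (3.7) = 1.1081

1.1081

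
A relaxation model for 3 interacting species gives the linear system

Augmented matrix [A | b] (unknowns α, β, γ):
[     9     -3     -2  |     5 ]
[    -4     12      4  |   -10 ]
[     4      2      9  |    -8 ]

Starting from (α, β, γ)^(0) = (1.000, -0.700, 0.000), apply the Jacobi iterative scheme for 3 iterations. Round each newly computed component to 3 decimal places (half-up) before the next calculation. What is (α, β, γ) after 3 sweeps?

Iteration 1:
  α = (5 - (-3)·-0.700 - (-2)·0.000) / (9) = 0.322
  β = (-10 - (-4)·1.000 - (4)·0.000) / (12) = -0.500
  γ = (-8 - (4)·1.000 - (2)·-0.700) / (9) = -1.178
Iteration 2:
  α = (5 - (-3)·-0.500 - (-2)·-1.178) / (9) = 0.127
  β = (-10 - (-4)·0.322 - (4)·-1.178) / (12) = -0.333
  γ = (-8 - (4)·0.322 - (2)·-0.500) / (9) = -0.921
Iteration 3:
  α = (5 - (-3)·-0.333 - (-2)·-0.921) / (9) = 0.240
  β = (-10 - (-4)·0.127 - (4)·-0.921) / (12) = -0.484
  γ = (-8 - (4)·0.127 - (2)·-0.333) / (9) = -0.871

(0.240, -0.484, -0.871)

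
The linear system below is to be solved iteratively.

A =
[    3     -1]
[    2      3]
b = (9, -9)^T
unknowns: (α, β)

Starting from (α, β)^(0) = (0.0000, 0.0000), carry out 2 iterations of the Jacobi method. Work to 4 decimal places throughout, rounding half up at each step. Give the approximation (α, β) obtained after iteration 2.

Iteration 1:
  α = (9 - (-1)·0.0000) / (3) = 3.0000
  β = (-9 - (2)·0.0000) / (3) = -3.0000
Iteration 2:
  α = (9 - (-1)·-3.0000) / (3) = 2.0000
  β = (-9 - (2)·3.0000) / (3) = -5.0000

(2.0000, -5.0000)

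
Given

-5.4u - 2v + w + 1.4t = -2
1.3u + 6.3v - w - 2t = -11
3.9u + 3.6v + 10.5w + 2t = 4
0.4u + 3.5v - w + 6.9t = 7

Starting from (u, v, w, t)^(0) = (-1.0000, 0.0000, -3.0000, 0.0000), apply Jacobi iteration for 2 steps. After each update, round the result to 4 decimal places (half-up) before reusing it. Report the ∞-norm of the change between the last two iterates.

Iteration 1:
  u = (-2 - (-2)·0.0000 - (1)·-3.0000 - (1.4)·0.0000) / (-5.4) = -0.1852
  v = (-11 - (1.3)·-1.0000 - (-1)·-3.0000 - (-2)·0.0000) / (6.3) = -2.0159
  w = (4 - (3.9)·-1.0000 - (3.6)·0.0000 - (2)·0.0000) / (10.5) = 0.7524
  t = (7 - (0.4)·-1.0000 - (3.5)·0.0000 - (-1)·-3.0000) / (6.9) = 0.6377
Iteration 2:
  u = (-2 - (-2)·-2.0159 - (1)·0.7524 - (1.4)·0.6377) / (-5.4) = 1.4217
  v = (-11 - (1.3)·-0.1852 - (-1)·0.7524 - (-2)·0.6377) / (6.3) = -1.3859
  w = (4 - (3.9)·-0.1852 - (3.6)·-2.0159 - (2)·0.6377) / (10.5) = 1.0194
  t = (7 - (0.4)·-0.1852 - (3.5)·-2.0159 - (-1)·0.7524) / (6.9) = 2.1568
Change: (1.6069, 0.6300, 0.2670, 1.5191) → max |·| = 1.6069

1.6069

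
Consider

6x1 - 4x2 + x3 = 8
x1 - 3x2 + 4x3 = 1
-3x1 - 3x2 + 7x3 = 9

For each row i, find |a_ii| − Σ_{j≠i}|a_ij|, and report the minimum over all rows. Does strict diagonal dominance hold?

row 1: |6| − (4+1) = 1
row 2: |-3| − (1+4) = -2
row 3: |7| − (3+3) = 1
minimum over rows = -2 → not strictly diagonally dominant

-2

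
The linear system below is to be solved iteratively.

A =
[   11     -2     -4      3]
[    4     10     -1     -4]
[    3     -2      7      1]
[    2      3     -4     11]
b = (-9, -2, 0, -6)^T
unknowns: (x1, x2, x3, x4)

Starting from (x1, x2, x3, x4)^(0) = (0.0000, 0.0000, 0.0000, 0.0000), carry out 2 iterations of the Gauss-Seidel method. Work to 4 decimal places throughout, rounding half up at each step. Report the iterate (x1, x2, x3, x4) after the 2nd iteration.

(-0.5750, -0.0476, 0.2744, -0.3281)

Iteration 1:
  x1 = (-9 - (-2)·0.0000 - (-4)·0.0000 - (3)·0.0000) / (11) = -0.8182
  x2 = (-2 - (4)·-0.8182 - (-1)·0.0000 - (-4)·0.0000) / (10) = 0.1273
  x3 = (0 - (3)·-0.8182 - (-2)·0.1273 - (1)·0.0000) / (7) = 0.3870
  x4 = (-6 - (2)·-0.8182 - (3)·0.1273 - (-4)·0.3870) / (11) = -0.2907
Iteration 2:
  x1 = (-9 - (-2)·0.1273 - (-4)·0.3870 - (3)·-0.2907) / (11) = -0.5750
  x2 = (-2 - (4)·-0.5750 - (-1)·0.3870 - (-4)·-0.2907) / (10) = -0.0476
  x3 = (0 - (3)·-0.5750 - (-2)·-0.0476 - (1)·-0.2907) / (7) = 0.2744
  x4 = (-6 - (2)·-0.5750 - (3)·-0.0476 - (-4)·0.2744) / (11) = -0.3281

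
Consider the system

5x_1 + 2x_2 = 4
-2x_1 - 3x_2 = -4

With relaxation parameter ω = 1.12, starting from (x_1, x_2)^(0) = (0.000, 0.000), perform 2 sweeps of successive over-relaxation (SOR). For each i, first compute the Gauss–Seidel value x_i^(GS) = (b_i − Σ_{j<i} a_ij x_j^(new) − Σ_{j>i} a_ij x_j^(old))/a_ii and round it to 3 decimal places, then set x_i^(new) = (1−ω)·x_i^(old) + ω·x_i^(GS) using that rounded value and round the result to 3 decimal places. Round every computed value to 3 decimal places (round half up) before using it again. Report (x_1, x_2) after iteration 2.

(0.419, 1.082)

Iteration 1:
  x_1: GS value = (4 - (2)·0.000) / (5) = 0.800;  x_1 ← (1−ω)·0.000 + ω·0.800 = 0.896
  x_2: GS value = (-4 - (-2)·0.896) / (-3) = 0.736;  x_2 ← (1−ω)·0.000 + ω·0.736 = 0.824
Iteration 2:
  x_1: GS value = (4 - (2)·0.824) / (5) = 0.470;  x_1 ← (1−ω)·0.896 + ω·0.470 = 0.419
  x_2: GS value = (-4 - (-2)·0.419) / (-3) = 1.054;  x_2 ← (1−ω)·0.824 + ω·1.054 = 1.082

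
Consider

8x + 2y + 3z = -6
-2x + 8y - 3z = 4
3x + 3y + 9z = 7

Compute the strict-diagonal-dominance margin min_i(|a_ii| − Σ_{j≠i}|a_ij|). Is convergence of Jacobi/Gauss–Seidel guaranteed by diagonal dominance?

3

row 1: |8| − (2+3) = 3
row 2: |8| − (2+3) = 3
row 3: |9| − (3+3) = 3
minimum over rows = 3 → strictly diagonally dominant (convergence guaranteed)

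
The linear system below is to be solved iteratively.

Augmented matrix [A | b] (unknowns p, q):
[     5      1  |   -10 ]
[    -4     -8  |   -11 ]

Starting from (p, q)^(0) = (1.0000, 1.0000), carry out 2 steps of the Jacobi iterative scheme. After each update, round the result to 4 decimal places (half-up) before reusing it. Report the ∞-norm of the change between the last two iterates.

Iteration 1:
  p = (-10 - (1)·1.0000) / (5) = -2.2000
  q = (-11 - (-4)·1.0000) / (-8) = 0.8750
Iteration 2:
  p = (-10 - (1)·0.8750) / (5) = -2.1750
  q = (-11 - (-4)·-2.2000) / (-8) = 2.4750
Change: (0.0250, 1.6000) → max |·| = 1.6000

1.6000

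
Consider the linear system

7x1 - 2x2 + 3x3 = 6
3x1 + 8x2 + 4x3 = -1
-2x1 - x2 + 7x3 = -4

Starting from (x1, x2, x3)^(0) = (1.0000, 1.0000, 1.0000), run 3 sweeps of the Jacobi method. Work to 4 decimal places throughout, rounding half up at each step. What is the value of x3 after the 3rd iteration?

Iteration 1:
  x1 = (6 - (-2)·1.0000 - (3)·1.0000) / (7) = 0.7143
  x2 = (-1 - (3)·1.0000 - (4)·1.0000) / (8) = -1.0000
  x3 = (-4 - (-2)·1.0000 - (-1)·1.0000) / (7) = -0.1429
Iteration 2:
  x1 = (6 - (-2)·-1.0000 - (3)·-0.1429) / (7) = 0.6327
  x2 = (-1 - (3)·0.7143 - (4)·-0.1429) / (8) = -0.3214
  x3 = (-4 - (-2)·0.7143 - (-1)·-1.0000) / (7) = -0.5102
Iteration 3:
  x1 = (6 - (-2)·-0.3214 - (3)·-0.5102) / (7) = 0.9840
  x2 = (-1 - (3)·0.6327 - (4)·-0.5102) / (8) = -0.1072
  x3 = (-4 - (-2)·0.6327 - (-1)·-0.3214) / (7) = -0.4366

-0.4366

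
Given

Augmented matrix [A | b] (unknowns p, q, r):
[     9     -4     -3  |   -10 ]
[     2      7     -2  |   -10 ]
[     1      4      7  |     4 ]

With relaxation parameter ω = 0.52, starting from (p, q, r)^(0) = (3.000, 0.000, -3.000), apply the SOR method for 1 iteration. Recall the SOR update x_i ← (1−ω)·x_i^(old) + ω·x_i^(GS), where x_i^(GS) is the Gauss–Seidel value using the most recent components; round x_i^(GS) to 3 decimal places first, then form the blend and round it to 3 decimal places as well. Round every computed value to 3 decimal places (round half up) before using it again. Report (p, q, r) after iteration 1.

(0.342, -1.239, -0.800)

Iteration 1:
  p: GS value = (-10 - (-4)·0.000 - (-3)·-3.000) / (9) = -2.111;  p ← (1−ω)·3.000 + ω·-2.111 = 0.342
  q: GS value = (-10 - (2)·0.342 - (-2)·-3.000) / (7) = -2.383;  q ← (1−ω)·0.000 + ω·-2.383 = -1.239
  r: GS value = (4 - (1)·0.342 - (4)·-1.239) / (7) = 1.231;  r ← (1−ω)·-3.000 + ω·1.231 = -0.800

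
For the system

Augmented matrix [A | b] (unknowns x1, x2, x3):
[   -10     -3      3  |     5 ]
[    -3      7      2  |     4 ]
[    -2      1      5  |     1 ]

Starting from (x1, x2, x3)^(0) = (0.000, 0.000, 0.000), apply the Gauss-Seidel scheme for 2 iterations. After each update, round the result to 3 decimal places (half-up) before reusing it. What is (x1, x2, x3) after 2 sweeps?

(-0.628, 0.323, -0.116)

Iteration 1:
  x1 = (5 - (-3)·0.000 - (3)·0.000) / (-10) = -0.500
  x2 = (4 - (-3)·-0.500 - (2)·0.000) / (7) = 0.357
  x3 = (1 - (-2)·-0.500 - (1)·0.357) / (5) = -0.071
Iteration 2:
  x1 = (5 - (-3)·0.357 - (3)·-0.071) / (-10) = -0.628
  x2 = (4 - (-3)·-0.628 - (2)·-0.071) / (7) = 0.323
  x3 = (1 - (-2)·-0.628 - (1)·0.323) / (5) = -0.116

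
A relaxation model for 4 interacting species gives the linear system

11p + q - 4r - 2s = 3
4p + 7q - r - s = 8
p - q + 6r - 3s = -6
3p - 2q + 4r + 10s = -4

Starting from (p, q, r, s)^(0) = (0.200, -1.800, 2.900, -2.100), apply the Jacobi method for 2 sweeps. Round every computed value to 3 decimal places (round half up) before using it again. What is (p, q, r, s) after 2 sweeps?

Iteration 1:
  p = (3 - (1)·-1.800 - (-4)·2.900 - (-2)·-2.100) / (11) = 1.109
  q = (8 - (4)·0.200 - (-1)·2.900 - (-1)·-2.100) / (7) = 1.143
  r = (-6 - (1)·0.200 - (-1)·-1.800 - (-3)·-2.100) / (6) = -2.383
  s = (-4 - (3)·0.200 - (-2)·-1.800 - (4)·2.900) / (10) = -1.980
Iteration 2:
  p = (3 - (1)·1.143 - (-4)·-2.383 - (-2)·-1.980) / (11) = -1.058
  q = (8 - (4)·1.109 - (-1)·-2.383 - (-1)·-1.980) / (7) = -0.114
  r = (-6 - (1)·1.109 - (-1)·1.143 - (-3)·-1.980) / (6) = -1.984
  s = (-4 - (3)·1.109 - (-2)·1.143 - (4)·-2.383) / (10) = 0.449

(-1.058, -0.114, -1.984, 0.449)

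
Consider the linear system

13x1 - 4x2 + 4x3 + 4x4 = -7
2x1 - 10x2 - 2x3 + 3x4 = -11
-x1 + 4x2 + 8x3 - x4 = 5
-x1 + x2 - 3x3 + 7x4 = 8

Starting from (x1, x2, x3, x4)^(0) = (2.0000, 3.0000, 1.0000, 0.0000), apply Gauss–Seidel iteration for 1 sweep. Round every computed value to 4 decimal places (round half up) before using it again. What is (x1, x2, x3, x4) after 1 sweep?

Iteration 1:
  x1 = (-7 - (-4)·3.0000 - (4)·1.0000 - (4)·0.0000) / (13) = 0.0769
  x2 = (-11 - (2)·0.0769 - (-2)·1.0000 - (3)·0.0000) / (-10) = 0.9154
  x3 = (5 - (-1)·0.0769 - (4)·0.9154 - (-1)·0.0000) / (8) = 0.1769
  x4 = (8 - (-1)·0.0769 - (1)·0.9154 - (-3)·0.1769) / (7) = 1.0989

(0.0769, 0.9154, 0.1769, 1.0989)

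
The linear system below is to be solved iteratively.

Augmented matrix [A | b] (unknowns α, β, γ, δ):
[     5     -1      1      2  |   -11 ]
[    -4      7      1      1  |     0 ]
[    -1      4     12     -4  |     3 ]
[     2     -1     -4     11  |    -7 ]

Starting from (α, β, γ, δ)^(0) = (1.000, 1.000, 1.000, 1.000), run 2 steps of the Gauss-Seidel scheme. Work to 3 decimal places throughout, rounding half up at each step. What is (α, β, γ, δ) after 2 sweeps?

Iteration 1:
  α = (-11 - (-1)·1.000 - (1)·1.000 - (2)·1.000) / (5) = -2.600
  β = (0 - (-4)·-2.600 - (1)·1.000 - (1)·1.000) / (7) = -1.771
  γ = (3 - (-1)·-2.600 - (4)·-1.771 - (-4)·1.000) / (12) = 0.957
  δ = (-7 - (2)·-2.600 - (-1)·-1.771 - (-4)·0.957) / (11) = 0.023
Iteration 2:
  α = (-11 - (-1)·-1.771 - (1)·0.957 - (2)·0.023) / (5) = -2.755
  β = (0 - (-4)·-2.755 - (1)·0.957 - (1)·0.023) / (7) = -1.714
  γ = (3 - (-1)·-2.755 - (4)·-1.714 - (-4)·0.023) / (12) = 0.599
  δ = (-7 - (2)·-2.755 - (-1)·-1.714 - (-4)·0.599) / (11) = -0.073

(-2.755, -1.714, 0.599, -0.073)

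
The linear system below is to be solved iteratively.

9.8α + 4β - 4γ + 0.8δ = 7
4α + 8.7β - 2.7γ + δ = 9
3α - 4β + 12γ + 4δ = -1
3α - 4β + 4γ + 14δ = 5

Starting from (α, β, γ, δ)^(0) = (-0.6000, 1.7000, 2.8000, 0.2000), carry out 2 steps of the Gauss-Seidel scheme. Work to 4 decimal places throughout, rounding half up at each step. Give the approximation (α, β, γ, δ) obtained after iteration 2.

Iteration 1:
  α = (7 - (4)·1.7000 - (-4)·2.8000 - (0.8)·0.2000) / (9.8) = 1.1469
  β = (9 - (4)·1.1469 - (-2.7)·2.8000 - (1)·0.2000) / (8.7) = 1.3531
  γ = (-1 - (3)·1.1469 - (-4)·1.3531 - (4)·0.2000) / (12) = 0.0143
  δ = (5 - (3)·1.1469 - (-4)·1.3531 - (4)·0.0143) / (14) = 0.4939
Iteration 2:
  α = (7 - (4)·1.3531 - (-4)·0.0143 - (0.8)·0.4939) / (9.8) = 0.1275
  β = (9 - (4)·0.1275 - (-2.7)·0.0143 - (1)·0.4939) / (8.7) = 0.9235
  γ = (-1 - (3)·0.1275 - (-4)·0.9235 - (4)·0.4939) / (12) = 0.0280
  δ = (5 - (3)·0.1275 - (-4)·0.9235 - (4)·0.0280) / (14) = 0.5857

(0.1275, 0.9235, 0.0280, 0.5857)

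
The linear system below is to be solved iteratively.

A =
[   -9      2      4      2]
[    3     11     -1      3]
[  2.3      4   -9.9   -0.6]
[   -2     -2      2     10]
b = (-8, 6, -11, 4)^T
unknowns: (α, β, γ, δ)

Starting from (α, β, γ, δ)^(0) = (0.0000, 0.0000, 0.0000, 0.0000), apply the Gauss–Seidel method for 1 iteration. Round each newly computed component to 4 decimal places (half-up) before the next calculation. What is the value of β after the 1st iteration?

0.3030

Iteration 1:
  α = (-8 - (2)·0.0000 - (4)·0.0000 - (2)·0.0000) / (-9) = 0.8889
  β = (6 - (3)·0.8889 - (-1)·0.0000 - (3)·0.0000) / (11) = 0.3030
  γ = (-11 - (2.3)·0.8889 - (4)·0.3030 - (-0.6)·0.0000) / (-9.9) = 1.4400
  δ = (4 - (-2)·0.8889 - (-2)·0.3030 - (2)·1.4400) / (10) = 0.3504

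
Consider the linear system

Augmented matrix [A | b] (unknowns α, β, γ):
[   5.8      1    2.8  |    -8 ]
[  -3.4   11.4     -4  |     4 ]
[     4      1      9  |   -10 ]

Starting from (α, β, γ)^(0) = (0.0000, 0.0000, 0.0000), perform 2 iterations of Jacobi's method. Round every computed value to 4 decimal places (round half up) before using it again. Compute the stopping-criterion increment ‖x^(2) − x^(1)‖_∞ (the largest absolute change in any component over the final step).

0.8013

Iteration 1:
  α = (-8 - (1)·0.0000 - (2.8)·0.0000) / (5.8) = -1.3793
  β = (4 - (-3.4)·0.0000 - (-4)·0.0000) / (11.4) = 0.3509
  γ = (-10 - (4)·0.0000 - (1)·0.0000) / (9) = -1.1111
Iteration 2:
  α = (-8 - (1)·0.3509 - (2.8)·-1.1111) / (5.8) = -0.9034
  β = (4 - (-3.4)·-1.3793 - (-4)·-1.1111) / (11.4) = -0.4504
  γ = (-10 - (4)·-1.3793 - (1)·0.3509) / (9) = -0.5371
Change: (0.4759, -0.8013, 0.5740) → max |·| = 0.8013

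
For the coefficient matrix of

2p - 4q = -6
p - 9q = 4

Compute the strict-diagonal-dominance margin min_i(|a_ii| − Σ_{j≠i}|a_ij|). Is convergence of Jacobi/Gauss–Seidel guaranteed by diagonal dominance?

row 1: |2| − (4) = -2
row 2: |-9| − (1) = 8
minimum over rows = -2 → not strictly diagonally dominant

-2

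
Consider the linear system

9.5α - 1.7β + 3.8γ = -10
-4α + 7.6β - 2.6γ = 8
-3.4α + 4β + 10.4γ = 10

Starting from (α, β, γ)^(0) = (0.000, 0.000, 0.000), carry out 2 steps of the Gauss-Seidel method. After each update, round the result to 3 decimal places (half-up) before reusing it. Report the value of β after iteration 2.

0.602

Iteration 1:
  α = (-10 - (-1.7)·0.000 - (3.8)·0.000) / (9.5) = -1.053
  β = (8 - (-4)·-1.053 - (-2.6)·0.000) / (7.6) = 0.498
  γ = (10 - (-3.4)·-1.053 - (4)·0.498) / (10.4) = 0.426
Iteration 2:
  α = (-10 - (-1.7)·0.498 - (3.8)·0.426) / (9.5) = -1.134
  β = (8 - (-4)·-1.134 - (-2.6)·0.426) / (7.6) = 0.602
  γ = (10 - (-3.4)·-1.134 - (4)·0.602) / (10.4) = 0.359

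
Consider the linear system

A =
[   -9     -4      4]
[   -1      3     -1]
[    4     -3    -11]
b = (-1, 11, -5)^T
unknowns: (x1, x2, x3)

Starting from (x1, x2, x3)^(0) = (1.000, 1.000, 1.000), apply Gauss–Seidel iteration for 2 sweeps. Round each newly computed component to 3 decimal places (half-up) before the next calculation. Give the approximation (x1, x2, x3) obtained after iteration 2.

(-1.952, 2.814, -1.023)

Iteration 1:
  x1 = (-1 - (-4)·1.000 - (4)·1.000) / (-9) = 0.111
  x2 = (11 - (-1)·0.111 - (-1)·1.000) / (3) = 4.037
  x3 = (-5 - (4)·0.111 - (-3)·4.037) / (-11) = -0.606
Iteration 2:
  x1 = (-1 - (-4)·4.037 - (4)·-0.606) / (-9) = -1.952
  x2 = (11 - (-1)·-1.952 - (-1)·-0.606) / (3) = 2.814
  x3 = (-5 - (4)·-1.952 - (-3)·2.814) / (-11) = -1.023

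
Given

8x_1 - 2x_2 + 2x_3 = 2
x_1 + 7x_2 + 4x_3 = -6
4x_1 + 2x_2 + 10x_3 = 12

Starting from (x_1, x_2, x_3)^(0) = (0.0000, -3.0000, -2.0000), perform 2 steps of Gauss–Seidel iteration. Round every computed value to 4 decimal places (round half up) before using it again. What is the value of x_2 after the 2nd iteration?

Iteration 1:
  x_1 = (2 - (-2)·-3.0000 - (2)·-2.0000) / (8) = 0.0000
  x_2 = (-6 - (1)·0.0000 - (4)·-2.0000) / (7) = 0.2857
  x_3 = (12 - (4)·0.0000 - (2)·0.2857) / (10) = 1.1429
Iteration 2:
  x_1 = (2 - (-2)·0.2857 - (2)·1.1429) / (8) = 0.0357
  x_2 = (-6 - (1)·0.0357 - (4)·1.1429) / (7) = -1.5153
  x_3 = (12 - (4)·0.0357 - (2)·-1.5153) / (10) = 1.4888

-1.5153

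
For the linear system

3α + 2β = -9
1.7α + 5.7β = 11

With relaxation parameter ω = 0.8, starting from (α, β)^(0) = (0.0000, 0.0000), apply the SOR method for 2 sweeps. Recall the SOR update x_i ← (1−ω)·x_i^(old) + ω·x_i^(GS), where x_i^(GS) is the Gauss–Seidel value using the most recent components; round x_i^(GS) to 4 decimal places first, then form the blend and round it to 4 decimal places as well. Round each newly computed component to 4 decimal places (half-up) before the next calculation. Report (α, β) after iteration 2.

(-4.0088, 2.9236)

Iteration 1:
  α: GS value = (-9 - (2)·0.0000) / (3) = -3.0000;  α ← (1−ω)·0.0000 + ω·-3.0000 = -2.4000
  β: GS value = (11 - (1.7)·-2.4000) / (5.7) = 2.6456;  β ← (1−ω)·0.0000 + ω·2.6456 = 2.1165
Iteration 2:
  α: GS value = (-9 - (2)·2.1165) / (3) = -4.4110;  α ← (1−ω)·-2.4000 + ω·-4.4110 = -4.0088
  β: GS value = (11 - (1.7)·-4.0088) / (5.7) = 3.1254;  β ← (1−ω)·2.1165 + ω·3.1254 = 2.9236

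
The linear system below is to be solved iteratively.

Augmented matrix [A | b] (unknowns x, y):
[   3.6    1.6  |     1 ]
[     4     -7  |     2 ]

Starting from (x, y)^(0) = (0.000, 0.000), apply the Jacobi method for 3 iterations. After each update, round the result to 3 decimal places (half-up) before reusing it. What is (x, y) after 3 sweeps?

(0.334, -0.054)

Iteration 1:
  x = (1 - (1.6)·0.000) / (3.6) = 0.278
  y = (2 - (4)·0.000) / (-7) = -0.286
Iteration 2:
  x = (1 - (1.6)·-0.286) / (3.6) = 0.405
  y = (2 - (4)·0.278) / (-7) = -0.127
Iteration 3:
  x = (1 - (1.6)·-0.127) / (3.6) = 0.334
  y = (2 - (4)·0.405) / (-7) = -0.054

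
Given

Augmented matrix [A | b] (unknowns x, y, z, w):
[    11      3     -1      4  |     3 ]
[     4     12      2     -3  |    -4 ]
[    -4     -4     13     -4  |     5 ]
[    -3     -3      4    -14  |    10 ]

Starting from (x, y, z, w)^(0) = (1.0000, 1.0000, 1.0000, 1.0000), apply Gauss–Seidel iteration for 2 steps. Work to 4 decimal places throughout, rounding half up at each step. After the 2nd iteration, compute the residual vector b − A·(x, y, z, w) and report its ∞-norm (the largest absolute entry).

Iteration 1:
  x = (3 - (3)·1.0000 - (-1)·1.0000 - (4)·1.0000) / (11) = -0.2727
  y = (-4 - (4)·-0.2727 - (2)·1.0000 - (-3)·1.0000) / (12) = -0.1591
  z = (5 - (-4)·-0.2727 - (-4)·-0.1591 - (-4)·1.0000) / (13) = 0.5594
  w = (10 - (-3)·-0.2727 - (-3)·-0.1591 - (4)·0.5594) / (-14) = -0.4619
Iteration 2:
  x = (3 - (3)·-0.1591 - (-1)·0.5594 - (4)·-0.4619) / (11) = 0.5349
  y = (-4 - (4)·0.5349 - (2)·0.5594 - (-3)·-0.4619) / (12) = -0.7203
  z = (5 - (-4)·0.5349 - (-4)·-0.7203 - (-4)·-0.4619) / (13) = 0.1854
  w = (10 - (-3)·0.5349 - (-3)·-0.7203 - (4)·0.1854) / (-14) = -0.6216
Residual b − A·x = (1.9488, 0.2684, -0.6382, -0.0002); ∞-norm = 1.9488

1.9488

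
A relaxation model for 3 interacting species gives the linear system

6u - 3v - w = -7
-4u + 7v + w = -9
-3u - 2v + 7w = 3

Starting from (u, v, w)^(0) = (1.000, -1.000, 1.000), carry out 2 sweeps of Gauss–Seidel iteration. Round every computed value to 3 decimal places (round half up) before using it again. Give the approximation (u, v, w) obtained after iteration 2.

(-2.454, -2.564, -1.356)

Iteration 1:
  u = (-7 - (-3)·-1.000 - (-1)·1.000) / (6) = -1.500
  v = (-9 - (-4)·-1.500 - (1)·1.000) / (7) = -2.286
  w = (3 - (-3)·-1.500 - (-2)·-2.286) / (7) = -0.867
Iteration 2:
  u = (-7 - (-3)·-2.286 - (-1)·-0.867) / (6) = -2.454
  v = (-9 - (-4)·-2.454 - (1)·-0.867) / (7) = -2.564
  w = (3 - (-3)·-2.454 - (-2)·-2.564) / (7) = -1.356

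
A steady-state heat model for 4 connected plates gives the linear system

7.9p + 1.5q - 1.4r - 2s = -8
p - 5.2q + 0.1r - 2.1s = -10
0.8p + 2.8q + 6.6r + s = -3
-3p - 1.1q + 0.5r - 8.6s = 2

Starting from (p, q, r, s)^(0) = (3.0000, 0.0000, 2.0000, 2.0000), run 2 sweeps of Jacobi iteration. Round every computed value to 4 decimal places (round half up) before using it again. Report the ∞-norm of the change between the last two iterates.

Iteration 1:
  p = (-8 - (1.5)·0.0000 - (-1.4)·2.0000 - (-2)·2.0000) / (7.9) = -0.1519
  q = (-10 - (1)·3.0000 - (0.1)·2.0000 - (-2.1)·2.0000) / (-5.2) = 1.7308
  r = (-3 - (0.8)·3.0000 - (2.8)·0.0000 - (1)·2.0000) / (6.6) = -1.1212
  s = (2 - (-3)·3.0000 - (-1.1)·0.0000 - (0.5)·2.0000) / (-8.6) = -1.1628
Iteration 2:
  p = (-8 - (1.5)·1.7308 - (-1.4)·-1.1212 - (-2)·-1.1628) / (7.9) = -1.8344
  q = (-10 - (1)·-0.1519 - (0.1)·-1.1212 - (-2.1)·-1.1628) / (-5.2) = 2.3419
  r = (-3 - (0.8)·-0.1519 - (2.8)·1.7308 - (1)·-1.1628) / (6.6) = -0.9942
  s = (2 - (-3)·-0.1519 - (-1.1)·1.7308 - (0.5)·-1.1212) / (-8.6) = -0.4661
Change: (-1.6825, 0.6111, 0.1270, 0.6967) → max |·| = 1.6825

1.6825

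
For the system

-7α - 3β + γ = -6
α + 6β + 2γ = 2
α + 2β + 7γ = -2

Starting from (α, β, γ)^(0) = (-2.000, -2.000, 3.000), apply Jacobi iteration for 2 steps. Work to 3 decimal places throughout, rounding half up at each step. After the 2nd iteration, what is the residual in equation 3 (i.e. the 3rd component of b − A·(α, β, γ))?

0.826

Iteration 1:
  α = (-6 - (-3)·-2.000 - (1)·3.000) / (-7) = 2.143
  β = (2 - (1)·-2.000 - (2)·3.000) / (6) = -0.333
  γ = (-2 - (1)·-2.000 - (2)·-2.000) / (7) = 0.571
Iteration 2:
  α = (-6 - (-3)·-0.333 - (1)·0.571) / (-7) = 1.081
  β = (2 - (1)·2.143 - (2)·0.571) / (6) = -0.214
  γ = (-2 - (1)·2.143 - (2)·-0.333) / (7) = -0.497
Residual b − A·x = (1.422, 3.197, 0.826)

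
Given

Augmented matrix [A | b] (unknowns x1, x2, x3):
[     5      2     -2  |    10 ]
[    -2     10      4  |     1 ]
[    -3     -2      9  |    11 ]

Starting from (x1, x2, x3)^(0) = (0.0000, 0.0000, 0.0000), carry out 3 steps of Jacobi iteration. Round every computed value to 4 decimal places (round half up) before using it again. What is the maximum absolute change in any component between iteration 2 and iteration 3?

Iteration 1:
  x1 = (10 - (2)·0.0000 - (-2)·0.0000) / (5) = 2.0000
  x2 = (1 - (-2)·0.0000 - (4)·0.0000) / (10) = 0.1000
  x3 = (11 - (-3)·0.0000 - (-2)·0.0000) / (9) = 1.2222
Iteration 2:
  x1 = (10 - (2)·0.1000 - (-2)·1.2222) / (5) = 2.4489
  x2 = (1 - (-2)·2.0000 - (4)·1.2222) / (10) = 0.0111
  x3 = (11 - (-3)·2.0000 - (-2)·0.1000) / (9) = 1.9111
Iteration 3:
  x1 = (10 - (2)·0.0111 - (-2)·1.9111) / (5) = 2.7600
  x2 = (1 - (-2)·2.4489 - (4)·1.9111) / (10) = -0.1747
  x3 = (11 - (-3)·2.4489 - (-2)·0.0111) / (9) = 2.0410
Change: (0.3111, -0.1858, 0.1299) → max |·| = 0.3111

0.3111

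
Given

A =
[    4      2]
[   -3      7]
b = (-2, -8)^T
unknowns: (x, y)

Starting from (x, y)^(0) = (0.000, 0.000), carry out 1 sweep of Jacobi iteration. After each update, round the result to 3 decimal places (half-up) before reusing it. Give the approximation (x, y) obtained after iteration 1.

Iteration 1:
  x = (-2 - (2)·0.000) / (4) = -0.500
  y = (-8 - (-3)·0.000) / (7) = -1.143

(-0.500, -1.143)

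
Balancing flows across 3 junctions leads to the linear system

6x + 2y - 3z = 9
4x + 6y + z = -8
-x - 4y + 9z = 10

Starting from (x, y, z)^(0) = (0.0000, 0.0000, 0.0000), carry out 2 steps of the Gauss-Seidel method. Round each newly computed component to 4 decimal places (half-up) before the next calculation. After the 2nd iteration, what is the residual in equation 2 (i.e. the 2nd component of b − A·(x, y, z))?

Iteration 1:
  x = (9 - (2)·0.0000 - (-3)·0.0000) / (6) = 1.5000
  y = (-8 - (4)·1.5000 - (1)·0.0000) / (6) = -2.3333
  z = (10 - (-1)·1.5000 - (-4)·-2.3333) / (9) = 0.2408
Iteration 2:
  x = (9 - (2)·-2.3333 - (-3)·0.2408) / (6) = 2.3982
  y = (-8 - (4)·2.3982 - (1)·0.2408) / (6) = -2.9723
  z = (10 - (-1)·2.3982 - (-4)·-2.9723) / (9) = 0.0566
Residual b − A·x = (0.7252, 0.1844, -0.0004)

0.1844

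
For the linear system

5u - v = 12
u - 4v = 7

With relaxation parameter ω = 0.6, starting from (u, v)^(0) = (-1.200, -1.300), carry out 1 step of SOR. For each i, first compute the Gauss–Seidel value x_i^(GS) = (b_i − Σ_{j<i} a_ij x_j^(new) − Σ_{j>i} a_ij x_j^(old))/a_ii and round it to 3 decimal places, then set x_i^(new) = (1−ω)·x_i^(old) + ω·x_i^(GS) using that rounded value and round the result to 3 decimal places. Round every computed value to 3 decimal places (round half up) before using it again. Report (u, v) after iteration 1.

Iteration 1:
  u: GS value = (12 - (-1)·-1.300) / (5) = 2.140;  u ← (1−ω)·-1.200 + ω·2.140 = 0.804
  v: GS value = (7 - (1)·0.804) / (-4) = -1.549;  v ← (1−ω)·-1.300 + ω·-1.549 = -1.449

(0.804, -1.449)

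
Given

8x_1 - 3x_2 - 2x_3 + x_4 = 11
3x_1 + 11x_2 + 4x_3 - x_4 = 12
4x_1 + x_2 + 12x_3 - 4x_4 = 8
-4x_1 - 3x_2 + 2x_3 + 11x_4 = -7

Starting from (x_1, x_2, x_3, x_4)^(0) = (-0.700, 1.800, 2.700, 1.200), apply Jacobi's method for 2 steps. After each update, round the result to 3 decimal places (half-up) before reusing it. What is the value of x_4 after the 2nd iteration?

Iteration 1:
  x_1 = (11 - (-3)·1.800 - (-2)·2.700 - (1)·1.200) / (8) = 2.575
  x_2 = (12 - (3)·-0.700 - (4)·2.700 - (-1)·1.200) / (11) = 0.409
  x_3 = (8 - (4)·-0.700 - (1)·1.800 - (-4)·1.200) / (12) = 1.150
  x_4 = (-7 - (-4)·-0.700 - (-3)·1.800 - (2)·2.700) / (11) = -0.891
Iteration 2:
  x_1 = (11 - (-3)·0.409 - (-2)·1.150 - (1)·-0.891) / (8) = 1.927
  x_2 = (12 - (3)·2.575 - (4)·1.150 - (-1)·-0.891) / (11) = -0.111
  x_3 = (8 - (4)·2.575 - (1)·0.409 - (-4)·-0.891) / (12) = -0.523
  x_4 = (-7 - (-4)·2.575 - (-3)·0.409 - (2)·1.150) / (11) = 0.202

0.202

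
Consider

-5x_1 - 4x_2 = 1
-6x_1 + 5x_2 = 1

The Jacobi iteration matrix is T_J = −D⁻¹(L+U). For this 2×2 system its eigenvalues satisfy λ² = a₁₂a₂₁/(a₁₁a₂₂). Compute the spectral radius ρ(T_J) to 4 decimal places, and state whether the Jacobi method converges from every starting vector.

a₁₂a₂₁/(a₁₁a₂₂) = (-4)·(-6) / ((-5)·(5)) = -0.960000
ρ = √|-0.960000| = √0.960000 = 0.9798
ρ < 1, so Jacobi converges

0.9798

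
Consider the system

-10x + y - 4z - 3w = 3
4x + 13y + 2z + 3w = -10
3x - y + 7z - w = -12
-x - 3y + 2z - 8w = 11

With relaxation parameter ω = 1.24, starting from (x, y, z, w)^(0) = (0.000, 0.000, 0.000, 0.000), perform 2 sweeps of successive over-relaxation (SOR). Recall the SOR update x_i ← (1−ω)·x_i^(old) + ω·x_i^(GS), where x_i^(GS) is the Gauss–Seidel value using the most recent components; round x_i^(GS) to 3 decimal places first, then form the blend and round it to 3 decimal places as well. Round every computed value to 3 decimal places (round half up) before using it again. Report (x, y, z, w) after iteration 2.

Iteration 1:
  x: GS value = (3 - (1)·0.000 - (-4)·0.000 - (-3)·0.000) / (-10) = -0.300;  x ← (1−ω)·0.000 + ω·-0.300 = -0.372
  y: GS value = (-10 - (4)·-0.372 - (2)·0.000 - (3)·0.000) / (13) = -0.655;  y ← (1−ω)·0.000 + ω·-0.655 = -0.812
  z: GS value = (-12 - (3)·-0.372 - (-1)·-0.812 - (-1)·0.000) / (7) = -1.671;  z ← (1−ω)·0.000 + ω·-1.671 = -2.072
  w: GS value = (11 - (-1)·-0.372 - (-3)·-0.812 - (2)·-2.072) / (-8) = -1.542;  w ← (1−ω)·0.000 + ω·-1.542 = -1.912
Iteration 2:
  x: GS value = (3 - (1)·-0.812 - (-4)·-2.072 - (-3)·-1.912) / (-10) = 1.021;  x ← (1−ω)·-0.372 + ω·1.021 = 1.355
  y: GS value = (-10 - (4)·1.355 - (2)·-2.072 - (3)·-1.912) / (13) = -0.426;  y ← (1−ω)·-0.812 + ω·-0.426 = -0.333
  z: GS value = (-12 - (3)·1.355 - (-1)·-0.333 - (-1)·-1.912) / (7) = -2.616;  z ← (1−ω)·-2.072 + ω·-2.616 = -2.747
  w: GS value = (11 - (-1)·1.355 - (-3)·-0.333 - (2)·-2.747) / (-8) = -2.106;  w ← (1−ω)·-1.912 + ω·-2.106 = -2.153

(1.355, -0.333, -2.747, -2.153)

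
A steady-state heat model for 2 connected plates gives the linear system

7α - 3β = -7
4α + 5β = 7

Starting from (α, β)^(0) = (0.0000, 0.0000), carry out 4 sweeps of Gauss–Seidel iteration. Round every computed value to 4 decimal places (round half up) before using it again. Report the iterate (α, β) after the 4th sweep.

Iteration 1:
  α = (-7 - (-3)·0.0000) / (7) = -1.0000
  β = (7 - (4)·-1.0000) / (5) = 2.2000
Iteration 2:
  α = (-7 - (-3)·2.2000) / (7) = -0.0571
  β = (7 - (4)·-0.0571) / (5) = 1.4457
Iteration 3:
  α = (-7 - (-3)·1.4457) / (7) = -0.3804
  β = (7 - (4)·-0.3804) / (5) = 1.7043
Iteration 4:
  α = (-7 - (-3)·1.7043) / (7) = -0.2696
  β = (7 - (4)·-0.2696) / (5) = 1.6157

(-0.2696, 1.6157)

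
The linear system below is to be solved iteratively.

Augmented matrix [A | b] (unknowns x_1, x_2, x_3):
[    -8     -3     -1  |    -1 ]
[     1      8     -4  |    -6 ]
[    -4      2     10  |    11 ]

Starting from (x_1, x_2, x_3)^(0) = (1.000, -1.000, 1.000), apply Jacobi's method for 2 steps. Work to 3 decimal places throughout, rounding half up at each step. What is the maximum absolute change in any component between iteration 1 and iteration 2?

0.428

Iteration 1:
  x_1 = (-1 - (-3)·-1.000 - (-1)·1.000) / (-8) = 0.375
  x_2 = (-6 - (1)·1.000 - (-4)·1.000) / (8) = -0.375
  x_3 = (11 - (-4)·1.000 - (2)·-1.000) / (10) = 1.700
Iteration 2:
  x_1 = (-1 - (-3)·-0.375 - (-1)·1.700) / (-8) = 0.053
  x_2 = (-6 - (1)·0.375 - (-4)·1.700) / (8) = 0.053
  x_3 = (11 - (-4)·0.375 - (2)·-0.375) / (10) = 1.325
Change: (-0.322, 0.428, -0.375) → max |·| = 0.428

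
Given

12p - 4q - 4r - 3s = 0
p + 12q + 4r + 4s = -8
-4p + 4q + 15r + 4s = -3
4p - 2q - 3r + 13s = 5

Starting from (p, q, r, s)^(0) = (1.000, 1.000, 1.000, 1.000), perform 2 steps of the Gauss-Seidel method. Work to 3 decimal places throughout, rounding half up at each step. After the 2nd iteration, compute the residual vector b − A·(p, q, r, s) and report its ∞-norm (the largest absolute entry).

Iteration 1:
  p = (0 - (-4)·1.000 - (-4)·1.000 - (-3)·1.000) / (12) = 0.917
  q = (-8 - (1)·0.917 - (4)·1.000 - (4)·1.000) / (12) = -1.410
  r = (-3 - (-4)·0.917 - (4)·-1.410 - (4)·1.000) / (15) = 0.154
  s = (5 - (4)·0.917 - (-2)·-1.410 - (-3)·0.154) / (13) = -0.079
Iteration 2:
  p = (0 - (-4)·-1.410 - (-4)·0.154 - (-3)·-0.079) / (12) = -0.438
  q = (-8 - (1)·-0.438 - (4)·0.154 - (4)·-0.079) / (12) = -0.655
  r = (-3 - (-4)·-0.438 - (4)·-0.655 - (4)·-0.079) / (15) = -0.121
  s = (5 - (4)·-0.438 - (-2)·-0.655 - (-3)·-0.121) / (13) = 0.391
Residual b − A·x = (3.325, -0.782, -1.881, -0.004); ∞-norm = 3.325

3.325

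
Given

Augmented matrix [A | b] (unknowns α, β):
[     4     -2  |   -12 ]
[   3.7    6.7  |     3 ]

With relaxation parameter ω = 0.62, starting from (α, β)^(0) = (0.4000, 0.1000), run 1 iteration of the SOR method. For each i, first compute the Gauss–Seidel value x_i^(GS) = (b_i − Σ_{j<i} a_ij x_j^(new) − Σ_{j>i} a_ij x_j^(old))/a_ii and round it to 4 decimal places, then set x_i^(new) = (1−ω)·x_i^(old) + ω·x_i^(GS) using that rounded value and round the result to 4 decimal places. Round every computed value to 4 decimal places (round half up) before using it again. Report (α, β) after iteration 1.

(-1.6770, 0.8898)

Iteration 1:
  α: GS value = (-12 - (-2)·0.1000) / (4) = -2.9500;  α ← (1−ω)·0.4000 + ω·-2.9500 = -1.6770
  β: GS value = (3 - (3.7)·-1.6770) / (6.7) = 1.3739;  β ← (1−ω)·0.1000 + ω·1.3739 = 0.8898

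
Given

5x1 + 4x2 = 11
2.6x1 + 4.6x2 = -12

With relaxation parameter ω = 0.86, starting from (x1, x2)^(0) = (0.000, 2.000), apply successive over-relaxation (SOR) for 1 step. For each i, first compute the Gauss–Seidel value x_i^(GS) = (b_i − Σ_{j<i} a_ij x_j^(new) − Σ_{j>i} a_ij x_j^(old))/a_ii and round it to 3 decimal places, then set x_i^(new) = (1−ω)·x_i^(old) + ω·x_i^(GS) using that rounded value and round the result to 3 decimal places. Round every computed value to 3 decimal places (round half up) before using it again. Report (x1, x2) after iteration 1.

(0.516, -2.214)

Iteration 1:
  x1: GS value = (11 - (4)·2.000) / (5) = 0.600;  x1 ← (1−ω)·0.000 + ω·0.600 = 0.516
  x2: GS value = (-12 - (2.6)·0.516) / (4.6) = -2.900;  x2 ← (1−ω)·2.000 + ω·-2.900 = -2.214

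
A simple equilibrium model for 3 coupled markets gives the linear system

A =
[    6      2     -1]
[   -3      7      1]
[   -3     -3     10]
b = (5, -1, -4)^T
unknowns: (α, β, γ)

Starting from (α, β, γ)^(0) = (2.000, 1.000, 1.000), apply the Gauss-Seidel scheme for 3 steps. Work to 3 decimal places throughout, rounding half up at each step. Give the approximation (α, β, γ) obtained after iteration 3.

(0.742, 0.188, -0.121)

Iteration 1:
  α = (5 - (2)·1.000 - (-1)·1.000) / (6) = 0.667
  β = (-1 - (-3)·0.667 - (1)·1.000) / (7) = 0.000
  γ = (-4 - (-3)·0.667 - (-3)·0.000) / (10) = -0.200
Iteration 2:
  α = (5 - (2)·0.000 - (-1)·-0.200) / (6) = 0.800
  β = (-1 - (-3)·0.800 - (1)·-0.200) / (7) = 0.229
  γ = (-4 - (-3)·0.800 - (-3)·0.229) / (10) = -0.091
Iteration 3:
  α = (5 - (2)·0.229 - (-1)·-0.091) / (6) = 0.742
  β = (-1 - (-3)·0.742 - (1)·-0.091) / (7) = 0.188
  γ = (-4 - (-3)·0.742 - (-3)·0.188) / (10) = -0.121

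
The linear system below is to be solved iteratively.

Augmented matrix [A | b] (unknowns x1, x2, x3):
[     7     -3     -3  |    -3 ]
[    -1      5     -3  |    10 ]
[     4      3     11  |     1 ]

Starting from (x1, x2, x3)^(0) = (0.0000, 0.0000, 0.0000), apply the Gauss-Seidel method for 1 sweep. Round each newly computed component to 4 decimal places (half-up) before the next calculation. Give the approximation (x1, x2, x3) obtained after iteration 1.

Iteration 1:
  x1 = (-3 - (-3)·0.0000 - (-3)·0.0000) / (7) = -0.4286
  x2 = (10 - (-1)·-0.4286 - (-3)·0.0000) / (5) = 1.9143
  x3 = (1 - (4)·-0.4286 - (3)·1.9143) / (11) = -0.2753

(-0.4286, 1.9143, -0.2753)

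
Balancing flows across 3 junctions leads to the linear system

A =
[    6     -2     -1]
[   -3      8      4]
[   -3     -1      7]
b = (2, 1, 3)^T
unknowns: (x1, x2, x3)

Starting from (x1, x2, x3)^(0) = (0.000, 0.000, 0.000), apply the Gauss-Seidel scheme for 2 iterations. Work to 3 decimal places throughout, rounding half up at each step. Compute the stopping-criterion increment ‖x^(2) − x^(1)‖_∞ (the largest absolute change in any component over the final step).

0.234

Iteration 1:
  x1 = (2 - (-2)·0.000 - (-1)·0.000) / (6) = 0.333
  x2 = (1 - (-3)·0.333 - (4)·0.000) / (8) = 0.250
  x3 = (3 - (-3)·0.333 - (-1)·0.250) / (7) = 0.607
Iteration 2:
  x1 = (2 - (-2)·0.250 - (-1)·0.607) / (6) = 0.518
  x2 = (1 - (-3)·0.518 - (4)·0.607) / (8) = 0.016
  x3 = (3 - (-3)·0.518 - (-1)·0.016) / (7) = 0.653
Change: (0.185, -0.234, 0.046) → max |·| = 0.234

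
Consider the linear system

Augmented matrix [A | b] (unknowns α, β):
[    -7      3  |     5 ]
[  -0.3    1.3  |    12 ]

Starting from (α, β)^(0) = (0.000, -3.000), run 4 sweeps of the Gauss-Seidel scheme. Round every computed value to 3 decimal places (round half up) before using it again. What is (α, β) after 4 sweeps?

(3.592, 10.060)

Iteration 1:
  α = (5 - (3)·-3.000) / (-7) = -2.000
  β = (12 - (-0.3)·-2.000) / (1.3) = 8.769
Iteration 2:
  α = (5 - (3)·8.769) / (-7) = 3.044
  β = (12 - (-0.3)·3.044) / (1.3) = 9.933
Iteration 3:
  α = (5 - (3)·9.933) / (-7) = 3.543
  β = (12 - (-0.3)·3.543) / (1.3) = 10.048
Iteration 4:
  α = (5 - (3)·10.048) / (-7) = 3.592
  β = (12 - (-0.3)·3.592) / (1.3) = 10.060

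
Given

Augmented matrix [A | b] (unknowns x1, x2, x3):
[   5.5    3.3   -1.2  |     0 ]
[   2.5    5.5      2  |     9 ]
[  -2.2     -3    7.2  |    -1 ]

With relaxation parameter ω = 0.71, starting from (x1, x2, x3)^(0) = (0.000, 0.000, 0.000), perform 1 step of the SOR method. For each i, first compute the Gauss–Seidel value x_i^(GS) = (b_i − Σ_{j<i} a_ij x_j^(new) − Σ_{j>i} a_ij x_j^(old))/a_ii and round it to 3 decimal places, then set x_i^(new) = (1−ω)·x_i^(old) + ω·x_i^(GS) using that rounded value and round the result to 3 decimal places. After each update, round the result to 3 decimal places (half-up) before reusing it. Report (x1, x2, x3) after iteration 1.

(0.000, 1.162, 0.245)

Iteration 1:
  x1: GS value = (0 - (3.3)·0.000 - (-1.2)·0.000) / (5.5) = 0.000;  x1 ← (1−ω)·0.000 + ω·0.000 = 0.000
  x2: GS value = (9 - (2.5)·0.000 - (2)·0.000) / (5.5) = 1.636;  x2 ← (1−ω)·0.000 + ω·1.636 = 1.162
  x3: GS value = (-1 - (-2.2)·0.000 - (-3)·1.162) / (7.2) = 0.345;  x3 ← (1−ω)·0.000 + ω·0.345 = 0.245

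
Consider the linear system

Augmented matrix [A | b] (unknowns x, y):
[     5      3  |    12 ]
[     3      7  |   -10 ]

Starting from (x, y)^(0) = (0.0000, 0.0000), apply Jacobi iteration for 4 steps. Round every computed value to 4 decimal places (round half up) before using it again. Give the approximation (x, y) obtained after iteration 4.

Iteration 1:
  x = (12 - (3)·0.0000) / (5) = 2.4000
  y = (-10 - (3)·0.0000) / (7) = -1.4286
Iteration 2:
  x = (12 - (3)·-1.4286) / (5) = 3.2572
  y = (-10 - (3)·2.4000) / (7) = -2.4571
Iteration 3:
  x = (12 - (3)·-2.4571) / (5) = 3.8743
  y = (-10 - (3)·3.2572) / (7) = -2.8245
Iteration 4:
  x = (12 - (3)·-2.8245) / (5) = 4.0947
  y = (-10 - (3)·3.8743) / (7) = -3.0890

(4.0947, -3.0890)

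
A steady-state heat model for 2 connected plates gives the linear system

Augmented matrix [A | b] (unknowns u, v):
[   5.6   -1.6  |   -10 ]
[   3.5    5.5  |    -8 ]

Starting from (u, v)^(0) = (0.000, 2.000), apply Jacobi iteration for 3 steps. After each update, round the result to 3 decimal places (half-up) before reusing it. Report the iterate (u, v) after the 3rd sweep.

Iteration 1:
  u = (-10 - (-1.6)·2.000) / (5.6) = -1.214
  v = (-8 - (3.5)·0.000) / (5.5) = -1.455
Iteration 2:
  u = (-10 - (-1.6)·-1.455) / (5.6) = -2.201
  v = (-8 - (3.5)·-1.214) / (5.5) = -0.682
Iteration 3:
  u = (-10 - (-1.6)·-0.682) / (5.6) = -1.981
  v = (-8 - (3.5)·-2.201) / (5.5) = -0.054

(-1.981, -0.054)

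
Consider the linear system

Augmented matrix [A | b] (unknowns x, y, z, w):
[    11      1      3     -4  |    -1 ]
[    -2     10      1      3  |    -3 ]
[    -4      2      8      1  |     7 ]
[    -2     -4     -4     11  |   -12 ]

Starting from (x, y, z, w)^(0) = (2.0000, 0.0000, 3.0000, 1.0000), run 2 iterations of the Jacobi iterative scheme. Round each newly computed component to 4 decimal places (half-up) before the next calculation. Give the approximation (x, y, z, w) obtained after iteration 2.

(-0.3905, -0.6932, 0.6818, -0.7355)

Iteration 1:
  x = (-1 - (1)·0.0000 - (3)·3.0000 - (-4)·1.0000) / (11) = -0.5455
  y = (-3 - (-2)·2.0000 - (1)·3.0000 - (3)·1.0000) / (10) = -0.5000
  z = (7 - (-4)·2.0000 - (2)·0.0000 - (1)·1.0000) / (8) = 1.7500
  w = (-12 - (-2)·2.0000 - (-4)·0.0000 - (-4)·3.0000) / (11) = 0.3636
Iteration 2:
  x = (-1 - (1)·-0.5000 - (3)·1.7500 - (-4)·0.3636) / (11) = -0.3905
  y = (-3 - (-2)·-0.5455 - (1)·1.7500 - (3)·0.3636) / (10) = -0.6932
  z = (7 - (-4)·-0.5455 - (2)·-0.5000 - (1)·0.3636) / (8) = 0.6818
  w = (-12 - (-2)·-0.5455 - (-4)·-0.5000 - (-4)·1.7500) / (11) = -0.7355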